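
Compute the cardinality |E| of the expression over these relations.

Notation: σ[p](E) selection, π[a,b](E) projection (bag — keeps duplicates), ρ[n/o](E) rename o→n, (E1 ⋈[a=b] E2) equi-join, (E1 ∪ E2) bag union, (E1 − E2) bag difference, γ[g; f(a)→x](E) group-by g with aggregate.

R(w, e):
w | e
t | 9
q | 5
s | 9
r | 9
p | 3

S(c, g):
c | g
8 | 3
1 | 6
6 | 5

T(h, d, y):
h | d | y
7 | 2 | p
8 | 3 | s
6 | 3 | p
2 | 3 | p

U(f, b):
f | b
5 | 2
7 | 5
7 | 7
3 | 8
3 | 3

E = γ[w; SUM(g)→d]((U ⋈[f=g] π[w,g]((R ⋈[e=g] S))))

Stepwise |·|:
  U → 5
  R → 5
  S → 3
  (R ⋈[e=g] S) → 2
  π[w,g]((R ⋈[e=g] S)) → 2
  (U ⋈[f=g] π[w,g]((R ⋈[e=g] S))) → 3
  γ[w; SUM(g)→d]((U ⋈[f=g] π[w,g]((R ⋈[e=g] S)))) → 2

|E| = 2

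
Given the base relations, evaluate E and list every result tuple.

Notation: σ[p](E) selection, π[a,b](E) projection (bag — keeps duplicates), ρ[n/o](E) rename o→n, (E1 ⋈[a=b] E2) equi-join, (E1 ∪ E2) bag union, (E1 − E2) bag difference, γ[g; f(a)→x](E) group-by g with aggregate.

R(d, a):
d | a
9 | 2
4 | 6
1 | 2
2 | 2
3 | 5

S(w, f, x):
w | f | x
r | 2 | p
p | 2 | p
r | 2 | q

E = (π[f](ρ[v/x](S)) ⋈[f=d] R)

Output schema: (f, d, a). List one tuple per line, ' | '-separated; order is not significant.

Row counts bottom-up:
  S → 3
  ρ[v/x](S) → 3
  π[f](ρ[v/x](S)) → 3
  R → 5
  (π[f](ρ[v/x](S)) ⋈[f=d] R) → 3

== RESULT ==
f | d | a
2 | 2 | 2
2 | 2 | 2
2 | 2 | 2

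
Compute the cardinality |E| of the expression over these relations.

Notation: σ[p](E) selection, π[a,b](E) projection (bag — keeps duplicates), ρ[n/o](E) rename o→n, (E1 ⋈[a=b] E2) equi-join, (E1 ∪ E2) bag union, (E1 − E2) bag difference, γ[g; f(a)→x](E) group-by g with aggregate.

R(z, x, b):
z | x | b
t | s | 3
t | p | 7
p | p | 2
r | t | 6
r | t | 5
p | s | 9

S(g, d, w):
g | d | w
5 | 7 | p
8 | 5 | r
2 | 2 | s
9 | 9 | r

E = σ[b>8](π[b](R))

Per-node cardinality:
  R → 6
  π[b](R) → 6
  σ[b>8](π[b](R)) → 1

|E| = 1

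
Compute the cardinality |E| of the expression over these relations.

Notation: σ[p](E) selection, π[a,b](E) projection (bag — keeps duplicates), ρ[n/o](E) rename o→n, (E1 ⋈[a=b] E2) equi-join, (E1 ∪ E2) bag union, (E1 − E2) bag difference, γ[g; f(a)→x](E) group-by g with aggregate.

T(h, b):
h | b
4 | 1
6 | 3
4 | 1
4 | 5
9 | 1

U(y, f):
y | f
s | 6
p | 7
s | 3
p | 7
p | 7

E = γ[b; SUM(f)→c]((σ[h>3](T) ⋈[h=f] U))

Stepwise |·|:
  T → 5
  σ[h>3](T) → 5
  U → 5
  (σ[h>3](T) ⋈[h=f] U) → 1
  γ[b; SUM(f)→c]((σ[h>3](T) ⋈[h=f] U)) → 1

|E| = 1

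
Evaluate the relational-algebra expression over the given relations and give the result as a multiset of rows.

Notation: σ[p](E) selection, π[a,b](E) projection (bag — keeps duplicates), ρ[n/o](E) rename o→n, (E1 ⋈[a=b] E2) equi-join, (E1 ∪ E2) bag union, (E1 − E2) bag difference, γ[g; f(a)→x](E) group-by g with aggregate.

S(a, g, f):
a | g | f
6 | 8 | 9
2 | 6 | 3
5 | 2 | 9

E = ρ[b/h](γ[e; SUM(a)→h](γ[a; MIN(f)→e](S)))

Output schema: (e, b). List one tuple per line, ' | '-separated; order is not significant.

Row counts bottom-up:
  S → 3
  γ[a; MIN(f)→e](S) → 3
  γ[e; SUM(a)→h](γ[a; MIN(f)→e](S)) → 2
  ρ[b/h](γ[e; SUM(a)→h](γ[a; MIN(f)→e](S))) → 2

== RESULT ==
e | b
3 | 2
9 | 11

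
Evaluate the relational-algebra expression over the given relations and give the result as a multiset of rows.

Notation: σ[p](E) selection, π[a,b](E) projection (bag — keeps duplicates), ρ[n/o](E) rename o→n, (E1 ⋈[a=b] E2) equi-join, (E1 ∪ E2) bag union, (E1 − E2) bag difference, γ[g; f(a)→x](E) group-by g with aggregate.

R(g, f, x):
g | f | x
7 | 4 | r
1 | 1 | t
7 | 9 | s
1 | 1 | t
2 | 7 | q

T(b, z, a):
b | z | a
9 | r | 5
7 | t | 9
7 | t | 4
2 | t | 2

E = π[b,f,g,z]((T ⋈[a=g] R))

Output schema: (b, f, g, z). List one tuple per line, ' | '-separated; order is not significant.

Stepwise |·|:
  T → 4
  R → 5
  (T ⋈[a=g] R) → 1
  π[b,f,g,z]((T ⋈[a=g] R)) → 1

== RESULT ==
b | f | g | z
2 | 7 | 2 | t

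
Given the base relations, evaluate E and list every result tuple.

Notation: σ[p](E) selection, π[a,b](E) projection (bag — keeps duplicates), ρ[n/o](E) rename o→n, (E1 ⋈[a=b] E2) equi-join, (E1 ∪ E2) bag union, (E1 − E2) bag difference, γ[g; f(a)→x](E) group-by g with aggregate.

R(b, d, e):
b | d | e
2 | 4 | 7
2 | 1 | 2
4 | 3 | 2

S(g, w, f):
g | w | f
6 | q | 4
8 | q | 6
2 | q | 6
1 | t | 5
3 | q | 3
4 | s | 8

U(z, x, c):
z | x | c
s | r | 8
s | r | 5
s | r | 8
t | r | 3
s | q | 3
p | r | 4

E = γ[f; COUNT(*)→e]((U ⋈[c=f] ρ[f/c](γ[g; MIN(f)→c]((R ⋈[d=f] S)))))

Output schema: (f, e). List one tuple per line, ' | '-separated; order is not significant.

Row counts bottom-up:
  U → 6
  R → 3
  S → 6
  (R ⋈[d=f] S) → 2
  γ[g; MIN(f)→c]((R ⋈[d=f] S)) → 2
  ρ[f/c](γ[g; MIN(f)→c]((R ⋈[d=f] S))) → 2
  (U ⋈[c=f] ρ[f/c](γ[g; MIN(f)→c]((R ⋈[d=f] S)))) → 3
  γ[f; COUNT(*)→e]((U ⋈[c=f] ρ[f/c](γ[g; MIN(f)→c]((R ⋈[d=f] S))))) → 2

== RESULT ==
f | e
3 | 2
4 | 1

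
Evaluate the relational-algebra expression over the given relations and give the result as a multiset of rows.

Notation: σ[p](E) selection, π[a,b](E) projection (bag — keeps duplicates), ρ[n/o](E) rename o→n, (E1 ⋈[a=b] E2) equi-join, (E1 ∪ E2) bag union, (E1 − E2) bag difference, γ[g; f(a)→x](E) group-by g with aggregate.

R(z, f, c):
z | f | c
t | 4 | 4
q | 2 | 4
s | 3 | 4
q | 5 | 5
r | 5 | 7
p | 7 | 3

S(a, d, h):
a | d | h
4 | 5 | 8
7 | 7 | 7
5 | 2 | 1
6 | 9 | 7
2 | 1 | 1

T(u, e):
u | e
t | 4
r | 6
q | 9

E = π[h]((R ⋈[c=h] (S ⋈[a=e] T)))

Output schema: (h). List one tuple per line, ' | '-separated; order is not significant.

Per-node cardinality:
  R → 6
  S → 5
  T → 3
  (S ⋈[a=e] T) → 2
  (R ⋈[c=h] (S ⋈[a=e] T)) → 1
  π[h]((R ⋈[c=h] (S ⋈[a=e] T))) → 1

== RESULT ==
h
7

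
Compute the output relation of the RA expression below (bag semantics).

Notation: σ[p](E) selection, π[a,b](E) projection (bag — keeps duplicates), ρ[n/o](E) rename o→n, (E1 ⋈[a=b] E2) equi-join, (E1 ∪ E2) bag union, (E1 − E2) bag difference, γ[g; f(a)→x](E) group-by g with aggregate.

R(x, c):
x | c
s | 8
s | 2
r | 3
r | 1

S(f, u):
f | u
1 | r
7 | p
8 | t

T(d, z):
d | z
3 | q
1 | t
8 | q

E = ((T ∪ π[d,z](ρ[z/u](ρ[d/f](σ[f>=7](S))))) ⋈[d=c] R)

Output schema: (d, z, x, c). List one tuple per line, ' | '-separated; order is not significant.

Per-node cardinality:
  T → 3
  S → 3
  σ[f>=7](S) → 2
  ρ[d/f](σ[f>=7](S)) → 2
  ρ[z/u](ρ[d/f](σ[f>=7](S))) → 2
  π[d,z](ρ[z/u](ρ[d/f](σ[f>=7](S)))) → 2
  (T ∪ π[d,z](ρ[z/u](ρ[d/f](σ[f>=7](S))))) → 5
  R → 4
  ((T ∪ π[d,z](ρ[z/u](ρ[d/f](σ[f>=7](S))))) ⋈[d=c] R) → 4

== RESULT ==
d | z | x | c
1 | t | r | 1
3 | q | r | 3
8 | q | s | 8
8 | t | s | 8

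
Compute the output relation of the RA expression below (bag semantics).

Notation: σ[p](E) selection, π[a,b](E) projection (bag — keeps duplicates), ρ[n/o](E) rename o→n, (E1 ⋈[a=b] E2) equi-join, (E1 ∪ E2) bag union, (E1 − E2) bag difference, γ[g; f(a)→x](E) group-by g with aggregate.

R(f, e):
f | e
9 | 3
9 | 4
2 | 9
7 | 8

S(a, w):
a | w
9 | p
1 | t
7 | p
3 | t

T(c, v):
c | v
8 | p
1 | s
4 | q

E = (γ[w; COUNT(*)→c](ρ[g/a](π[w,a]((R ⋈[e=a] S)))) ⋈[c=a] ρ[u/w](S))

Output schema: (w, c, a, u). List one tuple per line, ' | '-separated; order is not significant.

Row counts bottom-up:
  R → 4
  S → 4
  (R ⋈[e=a] S) → 2
  π[w,a]((R ⋈[e=a] S)) → 2
  ρ[g/a](π[w,a]((R ⋈[e=a] S))) → 2
  γ[w; COUNT(*)→c](ρ[g/a](π[w,a]((R ⋈[e=a] S)))) → 2
  S → 4
  ρ[u/w](S) → 4
  (γ[w; COUNT(*)→c](ρ[g/a](π[w,a]((R ⋈[e=a] S)))) ⋈[c=a] ρ[u/w](S)) → 2

== RESULT ==
w | c | a | u
p | 1 | 1 | t
t | 1 | 1 | t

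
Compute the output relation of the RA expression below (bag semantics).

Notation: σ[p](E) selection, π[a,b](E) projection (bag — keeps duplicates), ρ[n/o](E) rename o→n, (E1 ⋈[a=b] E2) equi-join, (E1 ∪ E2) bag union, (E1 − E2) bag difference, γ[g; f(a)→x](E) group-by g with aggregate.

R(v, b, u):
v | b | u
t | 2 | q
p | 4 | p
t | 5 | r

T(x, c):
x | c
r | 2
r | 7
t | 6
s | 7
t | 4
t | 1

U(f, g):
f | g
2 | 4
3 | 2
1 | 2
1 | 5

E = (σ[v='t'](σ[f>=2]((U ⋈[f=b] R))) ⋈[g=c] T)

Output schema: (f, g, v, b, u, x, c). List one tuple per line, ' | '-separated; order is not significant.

Subexpression sizes:
  U → 4
  R → 3
  (U ⋈[f=b] R) → 1
  σ[f>=2]((U ⋈[f=b] R)) → 1
  σ[v='t'](σ[f>=2]((U ⋈[f=b] R))) → 1
  T → 6
  (σ[v='t'](σ[f>=2]((U ⋈[f=b] R))) ⋈[g=c] T) → 1

== RESULT ==
f | g | v | b | u | x | c
2 | 4 | t | 2 | q | t | 4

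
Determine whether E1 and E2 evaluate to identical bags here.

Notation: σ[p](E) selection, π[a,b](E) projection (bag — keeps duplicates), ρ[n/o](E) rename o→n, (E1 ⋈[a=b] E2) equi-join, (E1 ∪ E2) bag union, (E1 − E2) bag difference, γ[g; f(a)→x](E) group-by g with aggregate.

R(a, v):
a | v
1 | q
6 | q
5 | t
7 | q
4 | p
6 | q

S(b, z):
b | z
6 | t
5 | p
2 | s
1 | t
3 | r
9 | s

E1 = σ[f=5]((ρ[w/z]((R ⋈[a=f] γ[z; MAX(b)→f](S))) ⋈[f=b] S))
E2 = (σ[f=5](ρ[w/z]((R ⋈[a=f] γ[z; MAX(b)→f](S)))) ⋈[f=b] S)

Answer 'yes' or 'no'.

E1 subexpression sizes:
  R → 6
  S → 6
  γ[z; MAX(b)→f](S) → 4
  (R ⋈[a=f] γ[z; MAX(b)→f](S)) → 3
  ρ[w/z]((R ⋈[a=f] γ[z; MAX(b)→f](S))) → 3
  S → 6
  (ρ[w/z]((R ⋈[a=f] γ[z; MAX(b)→f](S))) ⋈[f=b] S) → 3
  σ[f=5]((ρ[w/z]((R ⋈[a=f] γ[z; MAX(b)→f](S))) ⋈[f=b] S)) → 1
E2 subexpression sizes:
  R → 6
  S → 6
  γ[z; MAX(b)→f](S) → 4
  (R ⋈[a=f] γ[z; MAX(b)→f](S)) → 3
  ρ[w/z]((R ⋈[a=f] γ[z; MAX(b)→f](S))) → 3
  σ[f=5](ρ[w/z]((R ⋈[a=f] γ[z; MAX(b)→f](S)))) → 1
  S → 6
  (σ[f=5](ρ[w/z]((R ⋈[a=f] γ[z; MAX(b)→f](S)))) ⋈[f=b] S) → 1

E1 and E2 produce the same multiset:
a | v | w | f | b | z
5 | t | p | 5 | 5 | p

yes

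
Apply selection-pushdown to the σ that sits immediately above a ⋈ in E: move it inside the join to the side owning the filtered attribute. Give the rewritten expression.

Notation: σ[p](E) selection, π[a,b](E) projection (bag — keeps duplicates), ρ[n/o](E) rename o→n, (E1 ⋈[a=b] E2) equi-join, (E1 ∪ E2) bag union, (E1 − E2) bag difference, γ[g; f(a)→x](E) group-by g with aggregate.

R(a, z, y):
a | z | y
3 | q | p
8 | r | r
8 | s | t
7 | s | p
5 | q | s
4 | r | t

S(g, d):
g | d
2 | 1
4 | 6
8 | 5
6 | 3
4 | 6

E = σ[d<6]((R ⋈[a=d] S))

σ filters on d, owned by the right side.
E' = (R ⋈[a=d] σ[d<6](S))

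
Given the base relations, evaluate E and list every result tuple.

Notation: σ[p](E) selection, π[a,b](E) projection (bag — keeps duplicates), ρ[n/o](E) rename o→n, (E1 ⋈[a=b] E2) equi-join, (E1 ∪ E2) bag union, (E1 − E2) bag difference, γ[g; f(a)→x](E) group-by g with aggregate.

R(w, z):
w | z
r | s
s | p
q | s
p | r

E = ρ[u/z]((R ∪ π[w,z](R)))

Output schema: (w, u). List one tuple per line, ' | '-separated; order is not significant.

Per-node cardinality:
  R → 4
  R → 4
  π[w,z](R) → 4
  (R ∪ π[w,z](R)) → 8
  ρ[u/z]((R ∪ π[w,z](R))) → 8

== RESULT ==
w | u
p | r
p | r
q | s
q | s
r | s
r | s
s | p
s | p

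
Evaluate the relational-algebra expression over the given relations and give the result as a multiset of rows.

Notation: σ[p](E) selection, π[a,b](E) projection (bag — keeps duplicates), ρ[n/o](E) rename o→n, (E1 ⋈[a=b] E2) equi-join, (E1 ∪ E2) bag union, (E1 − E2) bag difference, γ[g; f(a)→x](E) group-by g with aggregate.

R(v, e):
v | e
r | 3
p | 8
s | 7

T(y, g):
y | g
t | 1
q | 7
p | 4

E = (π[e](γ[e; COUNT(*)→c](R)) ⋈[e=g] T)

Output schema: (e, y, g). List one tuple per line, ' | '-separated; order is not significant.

Stepwise |·|:
  R → 3
  γ[e; COUNT(*)→c](R) → 3
  π[e](γ[e; COUNT(*)→c](R)) → 3
  T → 3
  (π[e](γ[e; COUNT(*)→c](R)) ⋈[e=g] T) → 1

== RESULT ==
e | y | g
7 | q | 7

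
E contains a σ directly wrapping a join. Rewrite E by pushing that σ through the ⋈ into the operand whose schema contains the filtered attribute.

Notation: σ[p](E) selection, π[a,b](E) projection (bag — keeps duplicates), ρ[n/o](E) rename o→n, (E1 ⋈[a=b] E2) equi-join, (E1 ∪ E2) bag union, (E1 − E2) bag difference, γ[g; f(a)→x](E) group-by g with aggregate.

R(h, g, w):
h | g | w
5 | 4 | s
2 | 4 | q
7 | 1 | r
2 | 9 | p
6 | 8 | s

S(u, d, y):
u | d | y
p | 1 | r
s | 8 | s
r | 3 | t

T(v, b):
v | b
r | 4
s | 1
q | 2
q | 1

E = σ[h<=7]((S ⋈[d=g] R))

σ filters on h, owned by the right side.
E' = (S ⋈[d=g] σ[h<=7](R))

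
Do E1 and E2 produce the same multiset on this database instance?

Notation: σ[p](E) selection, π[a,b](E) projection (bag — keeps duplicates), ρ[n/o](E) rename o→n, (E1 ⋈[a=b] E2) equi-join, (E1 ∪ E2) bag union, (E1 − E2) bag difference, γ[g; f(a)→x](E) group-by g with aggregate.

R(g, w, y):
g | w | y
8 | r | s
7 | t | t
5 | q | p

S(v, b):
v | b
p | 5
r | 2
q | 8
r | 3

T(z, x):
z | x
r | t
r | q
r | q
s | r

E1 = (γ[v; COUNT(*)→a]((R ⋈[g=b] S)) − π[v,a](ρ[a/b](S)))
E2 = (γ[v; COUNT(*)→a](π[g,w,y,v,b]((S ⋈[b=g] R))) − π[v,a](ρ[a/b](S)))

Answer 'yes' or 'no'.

E1 row counts bottom-up:
  R → 3
  S → 4
  (R ⋈[g=b] S) → 2
  γ[v; COUNT(*)→a]((R ⋈[g=b] S)) → 2
  S → 4
  ρ[a/b](S) → 4
  π[v,a](ρ[a/b](S)) → 4
  (γ[v; COUNT(*)→a]((R ⋈[g=b] S)) − π[v,a](ρ[a/b](S))) → 2
E2 row counts bottom-up:
  S → 4
  R → 3
  (S ⋈[b=g] R) → 2
  π[g,w,y,v,b]((S ⋈[b=g] R)) → 2
  γ[v; COUNT(*)→a](π[g,w,y,v,b]((S ⋈[b=g] R))) → 2
  S → 4
  ρ[a/b](S) → 4
  π[v,a](ρ[a/b](S)) → 4
  (γ[v; COUNT(*)→a](π[g,w,y,v,b]((S ⋈[b=g] R))) − π[v,a](ρ[a/b](S))) → 2

E1 and E2 produce the same multiset:
v | a
p | 1
q | 1

yes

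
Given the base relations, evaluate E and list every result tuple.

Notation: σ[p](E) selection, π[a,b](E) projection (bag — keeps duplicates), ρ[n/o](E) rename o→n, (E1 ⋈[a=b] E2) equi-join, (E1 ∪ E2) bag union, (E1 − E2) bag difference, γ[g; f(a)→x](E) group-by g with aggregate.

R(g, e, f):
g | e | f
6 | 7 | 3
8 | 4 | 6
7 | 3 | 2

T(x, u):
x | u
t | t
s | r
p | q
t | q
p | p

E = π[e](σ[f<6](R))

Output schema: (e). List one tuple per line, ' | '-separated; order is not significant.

Subexpression sizes:
  R → 3
  σ[f<6](R) → 2
  π[e](σ[f<6](R)) → 2

== RESULT ==
e
3
7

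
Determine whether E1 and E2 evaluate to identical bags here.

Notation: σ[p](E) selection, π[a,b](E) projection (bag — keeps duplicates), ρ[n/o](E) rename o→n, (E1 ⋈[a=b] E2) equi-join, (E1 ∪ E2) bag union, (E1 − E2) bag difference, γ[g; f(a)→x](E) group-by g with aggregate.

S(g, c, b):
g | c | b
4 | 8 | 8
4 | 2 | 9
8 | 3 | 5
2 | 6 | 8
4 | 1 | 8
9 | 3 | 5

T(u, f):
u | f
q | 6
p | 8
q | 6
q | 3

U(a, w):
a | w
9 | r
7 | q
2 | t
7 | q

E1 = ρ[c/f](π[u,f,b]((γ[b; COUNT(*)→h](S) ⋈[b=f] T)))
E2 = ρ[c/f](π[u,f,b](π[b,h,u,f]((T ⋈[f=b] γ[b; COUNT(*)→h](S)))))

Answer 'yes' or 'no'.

E1 subexpression sizes:
  S → 6
  γ[b; COUNT(*)→h](S) → 3
  T → 4
  (γ[b; COUNT(*)→h](S) ⋈[b=f] T) → 1
  π[u,f,b]((γ[b; COUNT(*)→h](S) ⋈[b=f] T)) → 1
  ρ[c/f](π[u,f,b]((γ[b; COUNT(*)→h](S) ⋈[b=f] T))) → 1
E2 subexpression sizes:
  T → 4
  S → 6
  γ[b; COUNT(*)→h](S) → 3
  (T ⋈[f=b] γ[b; COUNT(*)→h](S)) → 1
  π[b,h,u,f]((T ⋈[f=b] γ[b; COUNT(*)→h](S))) → 1
  π[u,f,b](π[b,h,u,f]((T ⋈[f=b] γ[b; COUNT(*)→h](S)))) → 1
  ρ[c/f](π[u,f,b](π[b,h,u,f]((T ⋈[f=b] γ[b; COUNT(*)→h](S))))) → 1

E1 and E2 produce the same multiset:
u | c | b
p | 8 | 8

yes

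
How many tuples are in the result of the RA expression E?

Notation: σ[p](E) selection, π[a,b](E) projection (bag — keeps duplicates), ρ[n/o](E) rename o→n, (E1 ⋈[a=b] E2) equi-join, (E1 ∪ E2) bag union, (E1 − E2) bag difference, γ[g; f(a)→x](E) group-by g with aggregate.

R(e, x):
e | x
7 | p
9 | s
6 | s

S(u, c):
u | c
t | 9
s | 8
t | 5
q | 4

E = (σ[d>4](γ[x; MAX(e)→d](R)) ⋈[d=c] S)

Subexpression sizes:
  R → 3
  γ[x; MAX(e)→d](R) → 2
  σ[d>4](γ[x; MAX(e)→d](R)) → 2
  S → 4
  (σ[d>4](γ[x; MAX(e)→d](R)) ⋈[d=c] S) → 1

|E| = 1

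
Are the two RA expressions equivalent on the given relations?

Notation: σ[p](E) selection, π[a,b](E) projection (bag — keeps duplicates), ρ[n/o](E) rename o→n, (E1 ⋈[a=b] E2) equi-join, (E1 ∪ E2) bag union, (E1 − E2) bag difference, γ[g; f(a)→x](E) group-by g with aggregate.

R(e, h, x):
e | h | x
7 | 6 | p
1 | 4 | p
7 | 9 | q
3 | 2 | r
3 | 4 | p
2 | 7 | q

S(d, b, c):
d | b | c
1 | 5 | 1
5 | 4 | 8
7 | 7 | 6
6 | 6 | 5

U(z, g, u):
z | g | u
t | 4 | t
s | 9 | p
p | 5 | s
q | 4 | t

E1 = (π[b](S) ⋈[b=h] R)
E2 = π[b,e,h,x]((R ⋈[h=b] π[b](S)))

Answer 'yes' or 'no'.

E1 row counts bottom-up:
  S → 4
  π[b](S) → 4
  R → 6
  (π[b](S) ⋈[b=h] R) → 4
E2 row counts bottom-up:
  R → 6
  S → 4
  π[b](S) → 4
  (R ⋈[h=b] π[b](S)) → 4
  π[b,e,h,x]((R ⋈[h=b] π[b](S))) → 4

E1 and E2 produce the same multiset:
b | e | h | x
4 | 1 | 4 | p
4 | 3 | 4 | p
6 | 7 | 6 | p
7 | 2 | 7 | q

yes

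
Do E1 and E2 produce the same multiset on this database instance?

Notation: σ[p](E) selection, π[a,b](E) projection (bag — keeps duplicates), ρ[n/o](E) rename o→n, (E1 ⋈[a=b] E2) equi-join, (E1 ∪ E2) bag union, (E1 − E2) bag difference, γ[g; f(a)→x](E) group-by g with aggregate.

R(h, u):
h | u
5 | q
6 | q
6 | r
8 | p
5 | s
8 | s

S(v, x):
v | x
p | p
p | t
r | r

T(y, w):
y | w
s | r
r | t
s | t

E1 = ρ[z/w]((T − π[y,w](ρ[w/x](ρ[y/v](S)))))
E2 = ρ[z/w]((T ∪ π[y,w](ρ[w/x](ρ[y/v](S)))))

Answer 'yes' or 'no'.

E1 subexpression sizes:
  T → 3
  S → 3
  ρ[y/v](S) → 3
  ρ[w/x](ρ[y/v](S)) → 3
  π[y,w](ρ[w/x](ρ[y/v](S))) → 3
  (T − π[y,w](ρ[w/x](ρ[y/v](S)))) → 3
  ρ[z/w]((T − π[y,w](ρ[w/x](ρ[y/v](S))))) → 3
E2 subexpression sizes:
  T → 3
  S → 3
  ρ[y/v](S) → 3
  ρ[w/x](ρ[y/v](S)) → 3
  π[y,w](ρ[w/x](ρ[y/v](S))) → 3
  (T ∪ π[y,w](ρ[w/x](ρ[y/v](S)))) → 6
  ρ[z/w]((T ∪ π[y,w](ρ[w/x](ρ[y/v](S))))) → 6

E1 result:
y | z
r | t
s | r
s | t
E2 result:
y | z
p | p
p | t
r | r
r | t
s | r
s | t
Witness: ('r', 'r') appears 0× in E1 but 1× in E2.

no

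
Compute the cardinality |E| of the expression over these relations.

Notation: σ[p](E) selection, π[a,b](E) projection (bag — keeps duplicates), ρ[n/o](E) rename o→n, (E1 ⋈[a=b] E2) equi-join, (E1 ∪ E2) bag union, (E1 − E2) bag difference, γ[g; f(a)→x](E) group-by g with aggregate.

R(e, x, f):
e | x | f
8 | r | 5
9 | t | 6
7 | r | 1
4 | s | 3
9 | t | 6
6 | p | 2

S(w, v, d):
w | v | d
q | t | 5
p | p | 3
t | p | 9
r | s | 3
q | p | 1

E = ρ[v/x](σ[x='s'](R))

Row counts bottom-up:
  R → 6
  σ[x='s'](R) → 1
  ρ[v/x](σ[x='s'](R)) → 1

|E| = 1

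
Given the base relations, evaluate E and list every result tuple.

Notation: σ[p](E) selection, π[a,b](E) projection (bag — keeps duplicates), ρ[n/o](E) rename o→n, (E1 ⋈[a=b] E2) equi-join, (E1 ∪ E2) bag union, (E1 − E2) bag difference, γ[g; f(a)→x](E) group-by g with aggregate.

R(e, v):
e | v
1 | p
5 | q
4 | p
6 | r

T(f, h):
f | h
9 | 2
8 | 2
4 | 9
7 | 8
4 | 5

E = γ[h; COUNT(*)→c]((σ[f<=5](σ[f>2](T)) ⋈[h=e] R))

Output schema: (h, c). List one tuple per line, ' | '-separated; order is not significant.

Per-node cardinality:
  T → 5
  σ[f>2](T) → 5
  σ[f<=5](σ[f>2](T)) → 2
  R → 4
  (σ[f<=5](σ[f>2](T)) ⋈[h=e] R) → 1
  γ[h; COUNT(*)→c]((σ[f<=5](σ[f>2](T)) ⋈[h=e] R)) → 1

== RESULT ==
h | c
5 | 1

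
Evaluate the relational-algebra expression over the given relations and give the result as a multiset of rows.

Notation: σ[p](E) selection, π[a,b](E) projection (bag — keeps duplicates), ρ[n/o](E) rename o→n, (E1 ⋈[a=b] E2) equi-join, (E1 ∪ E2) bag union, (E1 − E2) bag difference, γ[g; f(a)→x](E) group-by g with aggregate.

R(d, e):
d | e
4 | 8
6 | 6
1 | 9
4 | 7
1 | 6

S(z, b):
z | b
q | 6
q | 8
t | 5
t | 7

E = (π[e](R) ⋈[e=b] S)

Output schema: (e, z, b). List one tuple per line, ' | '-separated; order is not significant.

Per-node cardinality:
  R → 5
  π[e](R) → 5
  S → 4
  (π[e](R) ⋈[e=b] S) → 4

== RESULT ==
e | z | b
6 | q | 6
6 | q | 6
7 | t | 7
8 | q | 8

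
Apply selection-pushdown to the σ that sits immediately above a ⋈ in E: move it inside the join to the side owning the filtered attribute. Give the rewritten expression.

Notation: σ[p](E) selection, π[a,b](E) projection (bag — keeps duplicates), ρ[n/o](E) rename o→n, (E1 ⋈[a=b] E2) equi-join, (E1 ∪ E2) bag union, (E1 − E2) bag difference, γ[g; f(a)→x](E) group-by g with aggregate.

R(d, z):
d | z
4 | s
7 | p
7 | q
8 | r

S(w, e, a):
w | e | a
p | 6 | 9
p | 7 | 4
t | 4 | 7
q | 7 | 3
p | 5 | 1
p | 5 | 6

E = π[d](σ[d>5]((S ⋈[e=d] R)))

σ filters on d, owned by the right side.
E' = π[d]((S ⋈[e=d] σ[d>5](R)))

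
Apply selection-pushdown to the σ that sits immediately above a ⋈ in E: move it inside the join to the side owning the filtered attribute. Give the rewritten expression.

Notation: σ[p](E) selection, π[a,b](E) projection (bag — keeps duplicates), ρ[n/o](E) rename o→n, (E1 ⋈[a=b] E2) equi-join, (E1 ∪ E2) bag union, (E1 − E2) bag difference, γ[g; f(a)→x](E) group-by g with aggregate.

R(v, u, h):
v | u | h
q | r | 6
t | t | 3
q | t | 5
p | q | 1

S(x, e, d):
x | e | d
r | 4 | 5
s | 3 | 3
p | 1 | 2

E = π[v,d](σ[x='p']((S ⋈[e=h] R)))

σ filters on x, owned by the left side.
E' = π[v,d]((σ[x='p'](S) ⋈[e=h] R))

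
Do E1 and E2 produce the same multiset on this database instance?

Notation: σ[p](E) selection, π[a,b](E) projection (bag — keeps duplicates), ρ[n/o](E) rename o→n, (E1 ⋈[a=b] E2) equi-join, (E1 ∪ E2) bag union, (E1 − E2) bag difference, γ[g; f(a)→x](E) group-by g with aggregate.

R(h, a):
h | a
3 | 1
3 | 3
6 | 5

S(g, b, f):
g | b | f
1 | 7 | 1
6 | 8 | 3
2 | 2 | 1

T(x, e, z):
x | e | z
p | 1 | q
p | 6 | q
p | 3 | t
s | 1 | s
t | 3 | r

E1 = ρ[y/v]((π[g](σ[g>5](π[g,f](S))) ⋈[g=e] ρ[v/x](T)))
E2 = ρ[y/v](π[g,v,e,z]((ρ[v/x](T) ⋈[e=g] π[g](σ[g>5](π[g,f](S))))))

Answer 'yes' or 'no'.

E1 per-node cardinality:
  S → 3
  π[g,f](S) → 3
  σ[g>5](π[g,f](S)) → 1
  π[g](σ[g>5](π[g,f](S))) → 1
  T → 5
  ρ[v/x](T) → 5
  (π[g](σ[g>5](π[g,f](S))) ⋈[g=e] ρ[v/x](T)) → 1
  ρ[y/v]((π[g](σ[g>5](π[g,f](S))) ⋈[g=e] ρ[v/x](T))) → 1
E2 per-node cardinality:
  T → 5
  ρ[v/x](T) → 5
  S → 3
  π[g,f](S) → 3
  σ[g>5](π[g,f](S)) → 1
  π[g](σ[g>5](π[g,f](S))) → 1
  (ρ[v/x](T) ⋈[e=g] π[g](σ[g>5](π[g,f](S)))) → 1
  π[g,v,e,z]((ρ[v/x](T) ⋈[e=g] π[g](σ[g>5](π[g,f](S))))) → 1
  ρ[y/v](π[g,v,e,z]((ρ[v/x](T) ⋈[e=g] π[g](σ[g>5](π[g,f](S)))))) → 1

E1 and E2 produce the same multiset:
g | y | e | z
6 | p | 6 | q

yes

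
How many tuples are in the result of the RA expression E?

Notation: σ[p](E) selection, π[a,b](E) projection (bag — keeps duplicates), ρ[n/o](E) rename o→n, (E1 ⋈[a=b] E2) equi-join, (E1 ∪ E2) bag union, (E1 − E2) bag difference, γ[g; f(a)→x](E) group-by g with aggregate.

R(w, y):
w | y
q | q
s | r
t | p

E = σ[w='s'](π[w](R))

Per-node cardinality:
  R → 3
  π[w](R) → 3
  σ[w='s'](π[w](R)) → 1

|E| = 1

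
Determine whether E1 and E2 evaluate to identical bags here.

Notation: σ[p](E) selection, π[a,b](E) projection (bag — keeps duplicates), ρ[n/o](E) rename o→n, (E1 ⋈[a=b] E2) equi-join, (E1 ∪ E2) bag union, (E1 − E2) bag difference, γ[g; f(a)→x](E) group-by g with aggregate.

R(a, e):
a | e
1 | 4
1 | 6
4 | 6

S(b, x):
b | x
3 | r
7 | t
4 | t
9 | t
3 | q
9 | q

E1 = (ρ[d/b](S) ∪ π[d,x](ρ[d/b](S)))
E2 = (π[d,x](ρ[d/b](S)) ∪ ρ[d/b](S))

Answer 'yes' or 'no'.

E1 subexpression sizes:
  S → 6
  ρ[d/b](S) → 6
  S → 6
  ρ[d/b](S) → 6
  π[d,x](ρ[d/b](S)) → 6
  (ρ[d/b](S) ∪ π[d,x](ρ[d/b](S))) → 12
E2 subexpression sizes:
  S → 6
  ρ[d/b](S) → 6
  π[d,x](ρ[d/b](S)) → 6
  S → 6
  ρ[d/b](S) → 6
  (π[d,x](ρ[d/b](S)) ∪ ρ[d/b](S)) → 12

E1 and E2 produce the same multiset:
d | x
3 | q
3 | q
3 | r
3 | r
4 | t
4 | t
7 | t
7 | t
9 | q
9 | q
9 | t
9 | t

yes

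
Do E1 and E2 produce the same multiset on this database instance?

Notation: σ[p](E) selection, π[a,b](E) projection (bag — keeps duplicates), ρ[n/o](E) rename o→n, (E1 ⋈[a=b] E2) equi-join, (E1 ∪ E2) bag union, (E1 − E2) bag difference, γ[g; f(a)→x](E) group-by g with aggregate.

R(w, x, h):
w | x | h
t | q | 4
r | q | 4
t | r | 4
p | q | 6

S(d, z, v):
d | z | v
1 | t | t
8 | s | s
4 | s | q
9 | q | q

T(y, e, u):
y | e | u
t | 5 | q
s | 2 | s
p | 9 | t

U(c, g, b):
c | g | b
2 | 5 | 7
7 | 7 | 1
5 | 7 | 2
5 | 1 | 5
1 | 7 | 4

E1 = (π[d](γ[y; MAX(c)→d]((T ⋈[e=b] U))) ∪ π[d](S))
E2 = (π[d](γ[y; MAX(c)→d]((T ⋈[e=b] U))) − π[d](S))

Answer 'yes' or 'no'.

E1 subexpression sizes:
  T → 3
  U → 5
  (T ⋈[e=b] U) → 2
  γ[y; MAX(c)→d]((T ⋈[e=b] U)) → 2
  π[d](γ[y; MAX(c)→d]((T ⋈[e=b] U))) → 2
  S → 4
  π[d](S) → 4
  (π[d](γ[y; MAX(c)→d]((T ⋈[e=b] U))) ∪ π[d](S)) → 6
E2 subexpression sizes:
  T → 3
  U → 5
  (T ⋈[e=b] U) → 2
  γ[y; MAX(c)→d]((T ⋈[e=b] U)) → 2
  π[d](γ[y; MAX(c)→d]((T ⋈[e=b] U))) → 2
  S → 4
  π[d](S) → 4
  (π[d](γ[y; MAX(c)→d]((T ⋈[e=b] U))) − π[d](S)) → 2

E1 result:
d
1
4
5
5
8
9
E2 result:
d
5
5
Witness: (1,) appears 1× in E1 but 0× in E2.

no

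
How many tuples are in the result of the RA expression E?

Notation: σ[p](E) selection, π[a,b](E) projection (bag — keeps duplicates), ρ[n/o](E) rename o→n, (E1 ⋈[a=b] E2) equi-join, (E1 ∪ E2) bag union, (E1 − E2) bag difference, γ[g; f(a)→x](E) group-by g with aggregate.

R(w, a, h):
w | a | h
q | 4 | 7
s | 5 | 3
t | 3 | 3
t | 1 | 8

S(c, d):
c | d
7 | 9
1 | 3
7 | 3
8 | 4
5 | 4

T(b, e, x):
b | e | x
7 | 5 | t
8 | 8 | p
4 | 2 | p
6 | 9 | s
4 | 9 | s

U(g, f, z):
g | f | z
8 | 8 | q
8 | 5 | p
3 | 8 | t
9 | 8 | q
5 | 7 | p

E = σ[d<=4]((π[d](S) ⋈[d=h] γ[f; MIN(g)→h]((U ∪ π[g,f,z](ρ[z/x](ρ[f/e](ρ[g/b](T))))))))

Stepwise |·|:
  S → 5
  π[d](S) → 5
  U → 5
  T → 5
  ρ[g/b](T) → 5
  ρ[f/e](ρ[g/b](T)) → 5
  ρ[z/x](ρ[f/e](ρ[g/b](T))) → 5
  π[g,f,z](ρ[z/x](ρ[f/e](ρ[g/b](T)))) → 5
  (U ∪ π[g,f,z](ρ[z/x](ρ[f/e](ρ[g/b](T))))) → 10
  γ[f; MIN(g)→h]((U ∪ π[g,f,z](ρ[z/x](ρ[f/e](ρ[g/b](T)))))) → 5
  (π[d](S) ⋈[d=h] γ[f; MIN(g)→h]((U ∪ π[g,f,z](ρ[z/x](ρ[f/e](ρ[g/b](T))))))) → 6
  σ[d<=4]((π[d](S) ⋈[d=h] γ[f; MIN(g)→h]((U ∪ π[g,f,z](ρ[z/x](ρ[f/e](ρ[g/b](T)))))))) → 6

|E| = 6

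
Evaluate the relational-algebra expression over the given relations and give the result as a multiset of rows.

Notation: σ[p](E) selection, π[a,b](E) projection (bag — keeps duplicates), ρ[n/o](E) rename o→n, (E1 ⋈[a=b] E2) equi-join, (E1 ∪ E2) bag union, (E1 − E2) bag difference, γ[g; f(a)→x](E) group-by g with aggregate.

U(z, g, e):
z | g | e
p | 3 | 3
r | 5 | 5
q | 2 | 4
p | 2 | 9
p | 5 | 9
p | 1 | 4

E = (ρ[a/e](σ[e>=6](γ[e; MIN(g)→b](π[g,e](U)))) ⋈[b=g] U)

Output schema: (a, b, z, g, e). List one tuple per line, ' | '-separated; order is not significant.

Stepwise |·|:
  U → 6
  π[g,e](U) → 6
  γ[e; MIN(g)→b](π[g,e](U)) → 4
  σ[e>=6](γ[e; MIN(g)→b](π[g,e](U))) → 1
  ρ[a/e](σ[e>=6](γ[e; MIN(g)→b](π[g,e](U)))) → 1
  U → 6
  (ρ[a/e](σ[e>=6](γ[e; MIN(g)→b](π[g,e](U)))) ⋈[b=g] U) → 2

== RESULT ==
a | b | z | g | e
9 | 2 | p | 2 | 9
9 | 2 | q | 2 | 4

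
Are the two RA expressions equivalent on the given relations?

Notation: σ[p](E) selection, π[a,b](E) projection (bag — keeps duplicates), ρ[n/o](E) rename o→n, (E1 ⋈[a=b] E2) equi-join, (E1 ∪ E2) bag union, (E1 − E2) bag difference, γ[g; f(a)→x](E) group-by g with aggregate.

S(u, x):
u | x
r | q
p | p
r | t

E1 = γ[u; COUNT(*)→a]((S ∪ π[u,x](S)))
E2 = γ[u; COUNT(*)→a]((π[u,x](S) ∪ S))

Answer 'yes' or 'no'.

E1 row counts bottom-up:
  S → 3
  S → 3
  π[u,x](S) → 3
  (S ∪ π[u,x](S)) → 6
  γ[u; COUNT(*)→a]((S ∪ π[u,x](S))) → 2
E2 row counts bottom-up:
  S → 3
  π[u,x](S) → 3
  S → 3
  (π[u,x](S) ∪ S) → 6
  γ[u; COUNT(*)→a]((π[u,x](S) ∪ S)) → 2

E1 and E2 produce the same multiset:
u | a
p | 2
r | 4

yes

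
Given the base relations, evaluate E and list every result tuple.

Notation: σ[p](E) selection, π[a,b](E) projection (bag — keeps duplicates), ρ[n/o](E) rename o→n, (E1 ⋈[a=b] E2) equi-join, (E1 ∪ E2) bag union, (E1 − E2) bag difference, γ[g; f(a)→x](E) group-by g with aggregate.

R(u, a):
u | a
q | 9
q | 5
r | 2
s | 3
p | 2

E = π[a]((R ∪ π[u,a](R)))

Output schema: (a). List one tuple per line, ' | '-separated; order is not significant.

Per-node cardinality:
  R → 5
  R → 5
  π[u,a](R) → 5
  (R ∪ π[u,a](R)) → 10
  π[a]((R ∪ π[u,a](R))) → 10

== RESULT ==
a
2
2
2
2
3
3
5
5
9
9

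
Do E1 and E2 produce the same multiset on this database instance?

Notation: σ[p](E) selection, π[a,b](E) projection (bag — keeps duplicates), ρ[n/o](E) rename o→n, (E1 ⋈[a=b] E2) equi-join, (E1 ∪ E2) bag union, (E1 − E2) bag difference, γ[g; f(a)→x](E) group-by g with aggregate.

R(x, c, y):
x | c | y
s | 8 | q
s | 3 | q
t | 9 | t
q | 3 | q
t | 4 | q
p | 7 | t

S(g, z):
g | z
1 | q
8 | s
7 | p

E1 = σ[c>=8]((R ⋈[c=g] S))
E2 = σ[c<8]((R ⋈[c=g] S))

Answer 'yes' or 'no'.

E1 subexpression sizes:
  R → 6
  S → 3
  (R ⋈[c=g] S) → 2
  σ[c>=8]((R ⋈[c=g] S)) → 1
E2 subexpression sizes:
  R → 6
  S → 3
  (R ⋈[c=g] S) → 2
  σ[c<8]((R ⋈[c=g] S)) → 1

E1 result:
x | c | y | g | z
s | 8 | q | 8 | s
E2 result:
x | c | y | g | z
p | 7 | t | 7 | p
Witness: ('p', 7, 't', 7, 'p') appears 0× in E1 but 1× in E2.

no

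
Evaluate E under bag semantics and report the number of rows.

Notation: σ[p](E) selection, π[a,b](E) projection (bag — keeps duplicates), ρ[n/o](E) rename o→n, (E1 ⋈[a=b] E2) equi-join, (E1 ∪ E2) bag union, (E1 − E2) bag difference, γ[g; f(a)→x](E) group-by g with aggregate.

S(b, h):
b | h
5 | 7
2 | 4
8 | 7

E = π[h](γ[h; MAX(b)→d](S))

Subexpression sizes:
  S → 3
  γ[h; MAX(b)→d](S) → 2
  π[h](γ[h; MAX(b)→d](S)) → 2

|E| = 2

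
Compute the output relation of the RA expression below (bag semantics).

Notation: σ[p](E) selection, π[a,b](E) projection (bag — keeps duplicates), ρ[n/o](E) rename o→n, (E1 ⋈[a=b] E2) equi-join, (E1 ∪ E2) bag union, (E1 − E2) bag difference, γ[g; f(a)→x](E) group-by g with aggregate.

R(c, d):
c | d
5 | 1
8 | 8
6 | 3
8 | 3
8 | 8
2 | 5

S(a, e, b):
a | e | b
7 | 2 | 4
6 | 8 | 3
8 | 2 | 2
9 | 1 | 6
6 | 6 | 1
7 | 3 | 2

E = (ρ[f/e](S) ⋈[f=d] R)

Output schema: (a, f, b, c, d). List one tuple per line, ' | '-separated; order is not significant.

Stepwise |·|:
  S → 6
  ρ[f/e](S) → 6
  R → 6
  (ρ[f/e](S) ⋈[f=d] R) → 5

== RESULT ==
a | f | b | c | d
6 | 8 | 3 | 8 | 8
6 | 8 | 3 | 8 | 8
7 | 3 | 2 | 6 | 3
7 | 3 | 2 | 8 | 3
9 | 1 | 6 | 5 | 1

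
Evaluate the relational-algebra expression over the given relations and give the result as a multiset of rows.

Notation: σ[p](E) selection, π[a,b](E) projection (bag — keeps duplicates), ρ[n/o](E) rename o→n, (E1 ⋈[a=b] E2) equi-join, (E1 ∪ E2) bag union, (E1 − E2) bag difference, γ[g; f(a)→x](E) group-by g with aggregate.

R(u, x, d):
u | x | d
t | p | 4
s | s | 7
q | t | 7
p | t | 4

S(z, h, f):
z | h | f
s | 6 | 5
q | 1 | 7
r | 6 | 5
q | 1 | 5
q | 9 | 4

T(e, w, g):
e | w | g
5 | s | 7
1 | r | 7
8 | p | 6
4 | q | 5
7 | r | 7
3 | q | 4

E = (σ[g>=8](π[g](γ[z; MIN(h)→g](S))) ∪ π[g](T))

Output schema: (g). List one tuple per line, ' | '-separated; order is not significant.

Per-node cardinality:
  S → 5
  γ[z; MIN(h)→g](S) → 3
  π[g](γ[z; MIN(h)→g](S)) → 3
  σ[g>=8](π[g](γ[z; MIN(h)→g](S))) → 0
  T → 6
  π[g](T) → 6
  (σ[g>=8](π[g](γ[z; MIN(h)→g](S))) ∪ π[g](T)) → 6

== RESULT ==
g
4
5
6
7
7
7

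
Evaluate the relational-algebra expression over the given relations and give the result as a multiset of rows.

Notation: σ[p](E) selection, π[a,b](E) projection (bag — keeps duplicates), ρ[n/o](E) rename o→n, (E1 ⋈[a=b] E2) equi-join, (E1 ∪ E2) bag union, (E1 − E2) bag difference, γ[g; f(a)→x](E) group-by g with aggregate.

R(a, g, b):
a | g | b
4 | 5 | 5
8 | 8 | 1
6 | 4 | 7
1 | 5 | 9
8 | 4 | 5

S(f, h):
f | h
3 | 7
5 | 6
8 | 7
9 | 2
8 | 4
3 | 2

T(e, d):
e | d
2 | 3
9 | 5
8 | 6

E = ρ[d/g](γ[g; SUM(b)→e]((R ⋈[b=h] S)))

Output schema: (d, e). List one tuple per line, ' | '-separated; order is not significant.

Subexpression sizes:
  R → 5
  S → 6
  (R ⋈[b=h] S) → 2
  γ[g; SUM(b)→e]((R ⋈[b=h] S)) → 1
  ρ[d/g](γ[g; SUM(b)→e]((R ⋈[b=h] S))) → 1

== RESULT ==
d | e
4 | 14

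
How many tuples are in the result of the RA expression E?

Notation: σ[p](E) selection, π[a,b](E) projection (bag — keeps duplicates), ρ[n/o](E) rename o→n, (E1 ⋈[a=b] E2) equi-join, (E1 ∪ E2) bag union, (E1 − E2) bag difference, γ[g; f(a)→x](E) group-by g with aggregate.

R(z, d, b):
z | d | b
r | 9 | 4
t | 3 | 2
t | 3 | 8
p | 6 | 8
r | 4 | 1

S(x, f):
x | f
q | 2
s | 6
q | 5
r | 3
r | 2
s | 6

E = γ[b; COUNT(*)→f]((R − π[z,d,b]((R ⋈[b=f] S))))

Stepwise |·|:
  R → 5
  R → 5
  S → 6
  (R ⋈[b=f] S) → 2
  π[z,d,b]((R ⋈[b=f] S)) → 2
  (R − π[z,d,b]((R ⋈[b=f] S))) → 4
  γ[b; COUNT(*)→f]((R − π[z,d,b]((R ⋈[b=f] S)))) → 3

|E| = 3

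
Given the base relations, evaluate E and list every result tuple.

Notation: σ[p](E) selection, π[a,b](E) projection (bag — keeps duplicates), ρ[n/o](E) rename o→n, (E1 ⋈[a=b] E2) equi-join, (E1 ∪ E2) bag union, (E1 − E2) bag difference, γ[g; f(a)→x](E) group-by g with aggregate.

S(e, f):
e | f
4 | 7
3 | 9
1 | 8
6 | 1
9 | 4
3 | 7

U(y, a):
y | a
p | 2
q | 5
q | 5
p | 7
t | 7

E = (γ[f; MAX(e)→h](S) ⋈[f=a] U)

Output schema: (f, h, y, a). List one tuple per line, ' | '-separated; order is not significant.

Per-node cardinality:
  S → 6
  γ[f; MAX(e)→h](S) → 5
  U → 5
  (γ[f; MAX(e)→h](S) ⋈[f=a] U) → 2

== RESULT ==
f | h | y | a
7 | 4 | p | 7
7 | 4 | t | 7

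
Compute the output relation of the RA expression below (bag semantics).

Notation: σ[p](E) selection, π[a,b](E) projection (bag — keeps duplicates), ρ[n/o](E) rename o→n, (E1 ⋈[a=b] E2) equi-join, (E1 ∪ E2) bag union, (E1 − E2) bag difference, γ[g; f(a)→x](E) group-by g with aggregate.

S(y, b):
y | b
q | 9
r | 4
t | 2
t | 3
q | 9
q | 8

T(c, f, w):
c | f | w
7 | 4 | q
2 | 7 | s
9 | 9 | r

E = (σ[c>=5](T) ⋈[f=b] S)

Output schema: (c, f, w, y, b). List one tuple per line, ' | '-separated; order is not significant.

Row counts bottom-up:
  T → 3
  σ[c>=5](T) → 2
  S → 6
  (σ[c>=5](T) ⋈[f=b] S) → 3

== RESULT ==
c | f | w | y | b
7 | 4 | q | r | 4
9 | 9 | r | q | 9
9 | 9 | r | q | 9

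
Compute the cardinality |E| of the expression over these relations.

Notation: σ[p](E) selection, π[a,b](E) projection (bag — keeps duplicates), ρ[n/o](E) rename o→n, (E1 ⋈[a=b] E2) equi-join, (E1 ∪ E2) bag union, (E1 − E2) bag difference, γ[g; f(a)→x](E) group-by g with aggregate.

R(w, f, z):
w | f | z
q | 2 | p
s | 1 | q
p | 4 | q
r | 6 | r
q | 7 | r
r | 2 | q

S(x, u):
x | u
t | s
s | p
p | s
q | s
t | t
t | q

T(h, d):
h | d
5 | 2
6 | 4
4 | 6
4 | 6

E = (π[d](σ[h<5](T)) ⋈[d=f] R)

Subexpression sizes:
  T → 4
  σ[h<5](T) → 2
  π[d](σ[h<5](T)) → 2
  R → 6
  (π[d](σ[h<5](T)) ⋈[d=f] R) → 2

|E| = 2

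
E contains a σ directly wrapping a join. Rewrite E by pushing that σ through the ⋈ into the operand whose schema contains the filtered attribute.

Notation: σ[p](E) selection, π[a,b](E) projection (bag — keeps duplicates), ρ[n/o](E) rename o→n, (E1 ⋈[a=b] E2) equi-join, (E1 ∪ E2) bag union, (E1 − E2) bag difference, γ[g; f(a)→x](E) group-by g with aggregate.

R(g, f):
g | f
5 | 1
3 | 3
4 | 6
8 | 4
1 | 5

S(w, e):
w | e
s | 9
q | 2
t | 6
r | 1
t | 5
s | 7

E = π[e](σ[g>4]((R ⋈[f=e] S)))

σ filters on g, owned by the left side.
E' = π[e]((σ[g>4](R) ⋈[f=e] S))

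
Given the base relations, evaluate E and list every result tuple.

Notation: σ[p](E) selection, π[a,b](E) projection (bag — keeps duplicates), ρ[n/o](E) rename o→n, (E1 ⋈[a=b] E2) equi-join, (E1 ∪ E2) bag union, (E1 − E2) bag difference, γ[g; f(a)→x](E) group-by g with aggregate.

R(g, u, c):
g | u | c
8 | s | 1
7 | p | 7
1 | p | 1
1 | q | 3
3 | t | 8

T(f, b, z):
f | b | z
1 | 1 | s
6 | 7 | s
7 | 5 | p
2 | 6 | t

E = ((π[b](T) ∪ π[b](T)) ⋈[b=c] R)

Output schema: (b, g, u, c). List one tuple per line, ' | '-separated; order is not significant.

Per-node cardinality:
  T → 4
  π[b](T) → 4
  T → 4
  π[b](T) → 4
  (π[b](T) ∪ π[b](T)) → 8
  R → 5
  ((π[b](T) ∪ π[b](T)) ⋈[b=c] R) → 6

== RESULT ==
b | g | u | c
1 | 1 | p | 1
1 | 1 | p | 1
1 | 8 | s | 1
1 | 8 | s | 1
7 | 7 | p | 7
7 | 7 | p | 7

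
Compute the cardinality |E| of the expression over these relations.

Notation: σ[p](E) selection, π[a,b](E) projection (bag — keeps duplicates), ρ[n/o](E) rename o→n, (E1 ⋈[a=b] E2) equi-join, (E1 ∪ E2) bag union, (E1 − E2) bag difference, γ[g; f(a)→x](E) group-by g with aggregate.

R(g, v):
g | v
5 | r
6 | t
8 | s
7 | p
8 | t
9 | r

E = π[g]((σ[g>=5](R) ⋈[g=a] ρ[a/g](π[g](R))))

Stepwise |·|:
  R → 6
  σ[g>=5](R) → 6
  R → 6
  π[g](R) → 6
  ρ[a/g](π[g](R)) → 6
  (σ[g>=5](R) ⋈[g=a] ρ[a/g](π[g](R))) → 8
  π[g]((σ[g>=5](R) ⋈[g=a] ρ[a/g](π[g](R)))) → 8

|E| = 8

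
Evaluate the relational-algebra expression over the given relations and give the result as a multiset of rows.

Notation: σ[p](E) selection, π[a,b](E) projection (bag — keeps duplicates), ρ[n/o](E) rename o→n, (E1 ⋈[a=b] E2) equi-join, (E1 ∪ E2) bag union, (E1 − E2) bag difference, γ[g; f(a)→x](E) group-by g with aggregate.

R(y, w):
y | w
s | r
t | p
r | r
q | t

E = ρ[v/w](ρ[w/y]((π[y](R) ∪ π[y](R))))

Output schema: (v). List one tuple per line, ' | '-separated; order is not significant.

Subexpression sizes:
  R → 4
  π[y](R) → 4
  R → 4
  π[y](R) → 4
  (π[y](R) ∪ π[y](R)) → 8
  ρ[w/y]((π[y](R) ∪ π[y](R))) → 8
  ρ[v/w](ρ[w/y]((π[y](R) ∪ π[y](R)))) → 8

== RESULT ==
v
q
q
r
r
s
s
t
t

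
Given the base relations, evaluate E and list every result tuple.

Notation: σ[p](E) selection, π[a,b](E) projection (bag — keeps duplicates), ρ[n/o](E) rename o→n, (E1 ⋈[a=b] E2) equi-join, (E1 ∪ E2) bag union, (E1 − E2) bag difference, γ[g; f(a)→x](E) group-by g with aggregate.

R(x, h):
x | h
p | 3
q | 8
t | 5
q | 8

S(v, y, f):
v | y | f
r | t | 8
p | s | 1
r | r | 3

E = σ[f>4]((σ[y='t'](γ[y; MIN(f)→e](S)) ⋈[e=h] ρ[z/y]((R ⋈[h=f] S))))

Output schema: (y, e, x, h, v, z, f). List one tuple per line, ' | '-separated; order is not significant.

Stepwise |·|:
  S → 3
  γ[y; MIN(f)→e](S) → 3
  σ[y='t'](γ[y; MIN(f)→e](S)) → 1
  R → 4
  S → 3
  (R ⋈[h=f] S) → 3
  ρ[z/y]((R ⋈[h=f] S)) → 3
  (σ[y='t'](γ[y; MIN(f)→e](S)) ⋈[e=h] ρ[z/y]((R ⋈[h=f] S))) → 2
  σ[f>4]((σ[y='t'](γ[y; MIN(f)→e](S)) ⋈[e=h] ρ[z/y]((R ⋈[h=f] S)))) → 2

== RESULT ==
y | e | x | h | v | z | f
t | 8 | q | 8 | r | t | 8
t | 8 | q | 8 | r | t | 8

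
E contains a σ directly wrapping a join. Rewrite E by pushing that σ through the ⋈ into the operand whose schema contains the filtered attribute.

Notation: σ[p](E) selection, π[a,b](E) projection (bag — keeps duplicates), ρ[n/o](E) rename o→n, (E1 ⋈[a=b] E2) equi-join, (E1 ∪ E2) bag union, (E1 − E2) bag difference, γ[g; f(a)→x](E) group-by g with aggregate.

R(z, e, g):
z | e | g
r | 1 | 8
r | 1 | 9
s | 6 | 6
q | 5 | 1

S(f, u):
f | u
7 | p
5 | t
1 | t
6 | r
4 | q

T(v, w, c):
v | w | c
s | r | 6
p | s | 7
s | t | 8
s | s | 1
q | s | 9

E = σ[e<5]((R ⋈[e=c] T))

σ filters on e, owned by the left side.
E' = (σ[e<5](R) ⋈[e=c] T)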